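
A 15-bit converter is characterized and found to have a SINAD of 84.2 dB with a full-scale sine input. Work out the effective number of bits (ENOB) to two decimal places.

13.69 bits

ENOB = (SINAD − 1.76) / 6.02 = (84.2 − 1.76)/6.02 = 13.694.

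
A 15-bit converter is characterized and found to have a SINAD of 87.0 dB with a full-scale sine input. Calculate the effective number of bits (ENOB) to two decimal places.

ENOB = (SINAD − 1.76) / 6.02 = (87.0 − 1.76)/6.02 = 14.159.

14.16 bits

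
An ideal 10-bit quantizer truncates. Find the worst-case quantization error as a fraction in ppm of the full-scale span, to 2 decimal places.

976.56 ppm

Truncating → worst-case error = 1 LSB = V_FS/2^10, so 1e+06/1024 = 976.562 ppm of full scale.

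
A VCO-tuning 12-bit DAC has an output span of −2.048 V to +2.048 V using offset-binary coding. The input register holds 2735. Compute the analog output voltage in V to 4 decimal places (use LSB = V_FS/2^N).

LSB = 4.096 V / 2^12 = 1.000 mV.
V_out = (−2.048) + 2735 × 0.001 V = 0.687 V.

0.6870 V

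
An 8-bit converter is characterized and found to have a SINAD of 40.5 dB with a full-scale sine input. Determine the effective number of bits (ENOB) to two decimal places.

6.44 bits

ENOB = (SINAD − 1.76) / 6.02 = (40.5 − 1.76)/6.02 = 6.435.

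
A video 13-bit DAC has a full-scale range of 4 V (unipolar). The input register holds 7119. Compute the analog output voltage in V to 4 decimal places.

LSB = 4 V / 2^13 = 488.28 µV.
V_out = 0 + 7119 × 0.000488281 V = 3.47607 V.

3.4761 V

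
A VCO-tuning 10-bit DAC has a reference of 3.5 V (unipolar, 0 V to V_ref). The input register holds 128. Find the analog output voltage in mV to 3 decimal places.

437.500 mV

LSB = 3.5 V / 2^10 = 3.418 mV.
V_out = 0 + 128 × 0.00341797 V = 0.4375 V.
= 437.500 mV.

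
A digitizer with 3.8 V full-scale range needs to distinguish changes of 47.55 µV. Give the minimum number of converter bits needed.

17 bits

Number of steps required ≥ 3.8 V / 47.55 µV = 79915.88.
Need 2^N ≥ 79915.88; 2^16 = 65536, 2^17 = 131072.
Minimum N = 17.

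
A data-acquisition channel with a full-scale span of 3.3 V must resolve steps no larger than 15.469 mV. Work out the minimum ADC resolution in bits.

Number of steps required ≥ 3.3 V / 15.469 mV = 213.33.
Need 2^N ≥ 213.33; 2^7 = 128, 2^8 = 256.
Minimum N = 8.

8 bits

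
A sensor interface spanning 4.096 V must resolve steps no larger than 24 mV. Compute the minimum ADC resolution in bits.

Number of steps required ≥ 4.096 V / 24 mV = 170.67.
Need 2^N ≥ 170.67; 2^7 = 128, 2^8 = 256.
Minimum N = 8.

8 bits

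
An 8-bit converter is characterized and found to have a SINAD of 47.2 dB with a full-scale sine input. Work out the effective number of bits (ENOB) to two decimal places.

7.55 bits

ENOB = (SINAD − 1.76) / 6.02 = (47.2 − 1.76)/6.02 = 7.548.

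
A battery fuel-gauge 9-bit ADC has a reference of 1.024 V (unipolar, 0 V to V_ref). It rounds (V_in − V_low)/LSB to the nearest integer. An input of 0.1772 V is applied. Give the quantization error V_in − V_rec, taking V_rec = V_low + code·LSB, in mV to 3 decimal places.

LSB = 1.024/2^9 = 2.000 mV.
(V_in − V_low)/LSB = (0.1772 − 0)/0.002 = 88.6000 → code 89 (round).
V_rec = 0 + 89·0.002 = 0.178 V.
V_in − V_rec = -0.0008 V = -0.800 mV.

-0.800 mV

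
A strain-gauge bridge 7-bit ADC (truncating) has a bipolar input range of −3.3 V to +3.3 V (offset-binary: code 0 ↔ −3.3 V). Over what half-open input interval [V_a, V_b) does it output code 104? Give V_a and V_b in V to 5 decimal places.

[2.06250 V, 2.11406 V)

LSB = 6.6/2^7 = 51.562 mV.
V_a = V_low + 104·LSB = 2.0625 V; V_b = V_low + 105·LSB = 2.11406 V.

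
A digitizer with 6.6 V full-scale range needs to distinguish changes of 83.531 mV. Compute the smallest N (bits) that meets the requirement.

Number of steps required ≥ 6.6 V / 83.531 mV = 79.01.
Need 2^N ≥ 79.01; 2^6 = 64, 2^7 = 128.
Minimum N = 7.

7 bits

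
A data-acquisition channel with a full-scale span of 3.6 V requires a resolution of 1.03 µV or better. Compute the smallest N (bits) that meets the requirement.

22 bits

Number of steps required ≥ 3.6 V / 1.03 µV = 3495145.63.
Need 2^N ≥ 3495145.63; 2^21 = 2097152, 2^22 = 4194304.
Minimum N = 22.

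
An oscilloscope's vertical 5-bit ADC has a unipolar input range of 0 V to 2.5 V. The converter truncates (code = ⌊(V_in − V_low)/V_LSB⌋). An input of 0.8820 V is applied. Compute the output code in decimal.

LSB = 2.5 V / 32 = 78.125 mV.
(V_in − V_low)/LSB = (0.8820 − 0) / 0.078125 = 11.290.
Floor → code 11.

code 11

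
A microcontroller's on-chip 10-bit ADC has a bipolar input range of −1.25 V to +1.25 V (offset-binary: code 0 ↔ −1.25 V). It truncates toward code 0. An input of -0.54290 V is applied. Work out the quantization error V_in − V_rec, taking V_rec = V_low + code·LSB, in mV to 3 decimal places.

1.534 mV

One LSB is 2.5 V / 1024 = 2.441 mV.
Scaled input = 289.6282 LSBs, so code = 289.
Code 289 maps back to (−1.25) + 289×0.00244141 V = -0.54443359 V.
Difference: 0.00153359 V → 1.534 mV.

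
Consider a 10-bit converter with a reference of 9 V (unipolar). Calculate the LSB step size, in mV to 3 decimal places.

Full-scale span = 9 V.
LSB = 9 / 2^10 = 9 / 1024 = 0.00878906 V = 8.789 mV.

8.789 mV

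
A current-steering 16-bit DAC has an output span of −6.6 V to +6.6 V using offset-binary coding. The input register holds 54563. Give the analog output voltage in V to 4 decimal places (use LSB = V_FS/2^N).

4.3899 V

LSB = 13.2 V / 2^16 = 201.42 µV.
V_out = (−6.6) + 54563 × 0.000201416 V = 4.38986 V.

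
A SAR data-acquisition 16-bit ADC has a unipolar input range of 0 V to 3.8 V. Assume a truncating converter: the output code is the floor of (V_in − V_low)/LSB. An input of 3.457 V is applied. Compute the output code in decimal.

LSB = 3.8 V / 65536 = 57.98 µV.
(3.457 − 0) / 5.79834e-05 = 59620.514 LSBs.
So the output code is 59620.

code 59620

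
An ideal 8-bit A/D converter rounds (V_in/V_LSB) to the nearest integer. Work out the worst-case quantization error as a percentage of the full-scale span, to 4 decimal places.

Rounding → worst-case error = ½ LSB = V_FS/2^9, so 100/512 = 0.195312 % of full scale.

0.1953 %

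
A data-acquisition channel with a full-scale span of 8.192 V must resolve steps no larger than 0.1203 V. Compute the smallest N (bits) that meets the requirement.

Number of steps required ≥ 8.192 V / 0.1203 V = 68.10.
Need 2^N ≥ 68.10; 2^6 = 64, 2^7 = 128.
Minimum N = 7.

7 bits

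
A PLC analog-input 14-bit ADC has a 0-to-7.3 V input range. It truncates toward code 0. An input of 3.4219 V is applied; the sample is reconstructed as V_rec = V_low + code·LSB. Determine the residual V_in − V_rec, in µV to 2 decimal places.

Step size: 7.3 V ÷ 2^14 = 445.56 µV.
Scaled input = 7680.0561 LSBs, so code = 7680.
V_rec = 0 + 7680·0.000445557 = 3.421875 V.
Error = 3.4219 − 3.421875 = 2.5e-05 V = 25.00 µV.

25.00 µV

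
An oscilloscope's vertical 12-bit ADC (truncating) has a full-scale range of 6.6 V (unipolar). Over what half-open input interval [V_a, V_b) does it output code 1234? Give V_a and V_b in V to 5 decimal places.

LSB = 6.6/2^12 = 1.611 mV.
V_a = V_low + 1234·LSB = 1.98838 V; V_b = V_low + 1235·LSB = 1.98999 V.

[1.98838 V, 1.98999 V)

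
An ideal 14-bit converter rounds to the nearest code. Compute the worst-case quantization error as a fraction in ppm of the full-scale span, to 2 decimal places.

30.52 ppm

Rounding → worst-case error = ½ LSB = V_FS/2^15, so 1e+06/32768 = 30.5176 ppm of full scale.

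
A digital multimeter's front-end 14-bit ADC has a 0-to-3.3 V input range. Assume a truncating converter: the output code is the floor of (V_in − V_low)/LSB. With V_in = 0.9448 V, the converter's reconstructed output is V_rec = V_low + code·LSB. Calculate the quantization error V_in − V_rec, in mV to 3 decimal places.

0.159 mV

Step size: 3.3 V ÷ 2^14 = 201.42 µV.
Scaled input = 4690.7888 LSBs, so code = 4690.
Code 4690 maps back to 0 + 4690×0.000201416 V = 0.94464111 V.
Error = 0.9448 − 0.94464111 = 0.000158887 V = 0.159 mV.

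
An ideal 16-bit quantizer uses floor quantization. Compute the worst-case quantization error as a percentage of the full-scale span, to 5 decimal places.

0.00153 %

Truncating → worst-case error = 1 LSB = V_FS/2^16, so 100/65536 = 0.00152588 % of full scale.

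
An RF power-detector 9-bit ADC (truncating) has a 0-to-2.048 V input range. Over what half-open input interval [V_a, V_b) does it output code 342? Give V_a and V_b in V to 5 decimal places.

[1.36800 V, 1.37200 V)

LSB = 2.048/2^9 = 4.000 mV.
V_a = V_low + 342·LSB = 1.368 V; V_b = V_low + 343·LSB = 1.372 V.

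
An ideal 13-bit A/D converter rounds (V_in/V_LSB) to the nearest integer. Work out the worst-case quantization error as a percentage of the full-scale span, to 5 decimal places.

Rounding → worst-case error = ½ LSB = V_FS/2^14, so 100/16384 = 0.00610352 % of full scale.

0.00610 %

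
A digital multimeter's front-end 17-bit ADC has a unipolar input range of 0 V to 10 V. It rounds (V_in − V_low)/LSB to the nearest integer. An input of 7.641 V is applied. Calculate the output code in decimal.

code 100152

LSB = 10 V / 131072 = 76.29 µV.
(V_in − V_low)/LSB = (7.641 − 0) / 7.62939e-05 = 100152.115.
round(100152.115) = 100152.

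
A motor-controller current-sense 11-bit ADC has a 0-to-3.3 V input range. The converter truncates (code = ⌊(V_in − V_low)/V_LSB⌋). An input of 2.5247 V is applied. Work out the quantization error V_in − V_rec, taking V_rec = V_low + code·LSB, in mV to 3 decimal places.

One LSB is 3.3 V / 2048 = 1.611 mV.
Scaled input = 1566.8441 LSBs, so code = 1566.
V_rec = 0 + 1566·0.00161133 = 2.5233398 V.
V_in − V_rec = 0.00136016 V = 1.360 mV.

1.360 mV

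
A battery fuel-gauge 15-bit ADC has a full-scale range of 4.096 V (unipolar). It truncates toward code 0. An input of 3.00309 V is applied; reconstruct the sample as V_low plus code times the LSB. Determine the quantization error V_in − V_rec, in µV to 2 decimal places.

90.00 µV

One LSB is 4.096 V / 32768 = 125.00 µV.
Scaled input = 24024.7200 LSBs, so code = 24024.
Reconstructed: 3.003 V.
V_in − V_rec = 9e-05 V = 90.00 µV.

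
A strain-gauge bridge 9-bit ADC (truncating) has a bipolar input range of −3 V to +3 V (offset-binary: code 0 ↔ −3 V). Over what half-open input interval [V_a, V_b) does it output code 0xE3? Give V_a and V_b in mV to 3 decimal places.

LSB = 6/2^9 = 11.719 mV.
Code 0xE3 = 227 decimal.
V_a = V_low + 227·LSB = -0.339844 V; V_b = V_low + 228·LSB = -0.328125 V.

[-339.844 mV, -328.125 mV)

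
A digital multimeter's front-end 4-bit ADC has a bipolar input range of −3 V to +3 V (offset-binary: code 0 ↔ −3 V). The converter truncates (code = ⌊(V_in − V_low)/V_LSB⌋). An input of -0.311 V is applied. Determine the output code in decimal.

Full-scale span = 6 V; LSB = 6/2^4 = 375.000 mV.
Input sits at 7.171 steps above V_low.
So the output code is 7.

code 7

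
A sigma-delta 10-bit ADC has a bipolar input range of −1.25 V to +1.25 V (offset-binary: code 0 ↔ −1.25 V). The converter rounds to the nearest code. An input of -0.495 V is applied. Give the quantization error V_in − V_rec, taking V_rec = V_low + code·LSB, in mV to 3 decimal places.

0.605 mV

One LSB is 2.5 V / 1024 = 2.441 mV.
Scaled input = 309.2480 LSBs, so code = 309.
Code 309 maps back to (−1.25) + 309×0.00244141 V = -0.49560547 V.
Error = -0.495 − (−0.49560547) = 0.000605469 V = 0.605 mV.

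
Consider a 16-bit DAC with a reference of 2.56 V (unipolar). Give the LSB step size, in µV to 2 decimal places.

39.06 µV

Full-scale span = 2.56 V.
LSB = 2.56 / 2^16 = 2.56 / 65536 = 3.90625e-05 V = 39.06 µV.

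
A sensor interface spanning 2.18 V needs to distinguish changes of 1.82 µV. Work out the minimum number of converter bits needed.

Number of steps required ≥ 2.18 V / 1.82 µV = 1197802.20.
Need 2^N ≥ 1197802.20; 2^20 = 1048576, 2^21 = 2097152.
Minimum N = 21.

21 bits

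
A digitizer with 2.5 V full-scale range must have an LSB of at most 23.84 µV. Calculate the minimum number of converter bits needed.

Number of steps required ≥ 2.5 V / 23.84 µV = 104865.77.
Need 2^N ≥ 104865.77; 2^16 = 65536, 2^17 = 131072.
Minimum N = 17.

17 bits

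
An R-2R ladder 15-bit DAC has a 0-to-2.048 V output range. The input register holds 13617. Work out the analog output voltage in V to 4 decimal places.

LSB = 2.048 V / 2^15 = 62.50 µV.
V_out = 0 + 13617 × 6.25e-05 V = 0.851063 V.

0.8511 V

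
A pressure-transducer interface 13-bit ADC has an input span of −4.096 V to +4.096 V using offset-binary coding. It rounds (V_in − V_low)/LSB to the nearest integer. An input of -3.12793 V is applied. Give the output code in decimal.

LSB = 8.192 V / 8192 = 1.000 mV.
(-3.12793 − (−4.096)) / 0.001 = 968.070 LSBs.
round(968.070) = 968.

code 968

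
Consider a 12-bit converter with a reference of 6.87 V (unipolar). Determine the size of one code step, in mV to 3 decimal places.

1.677 mV

Full-scale span = 6.87 V.
LSB = 6.87 / 2^12 = 6.87 / 4096 = 0.00167725 V = 1.677 mV.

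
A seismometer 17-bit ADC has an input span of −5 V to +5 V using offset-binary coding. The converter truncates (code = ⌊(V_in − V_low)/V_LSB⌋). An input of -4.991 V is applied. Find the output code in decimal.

code 117

Full-scale span = 10 V; LSB = 10/2^17 = 76.29 µV.
Input sits at 117.965 steps above V_low.
Floor → code 117.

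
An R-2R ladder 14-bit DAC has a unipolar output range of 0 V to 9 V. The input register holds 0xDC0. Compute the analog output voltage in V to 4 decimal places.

LSB = 9 V / 2^14 = 0.549 mV.
Code 0xDC0 = 3520 decimal.
V_out = 0 + 3520 × 0.000549316 V = 1.93359 V.

1.9336 V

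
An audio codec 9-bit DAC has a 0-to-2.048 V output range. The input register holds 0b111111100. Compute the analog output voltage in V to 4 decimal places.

LSB = 2.048 V / 2^9 = 4.000 mV.
Code 0b111111100 = 508 decimal.
V_out = 0 + 508 × 0.004 V = 2.032 V.

2.0320 V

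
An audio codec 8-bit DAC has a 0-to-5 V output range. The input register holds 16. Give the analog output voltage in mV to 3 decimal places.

312.500 mV

LSB = 5 V / 2^8 = 19.531 mV.
V_out = 0 + 16 × 0.0195312 V = 0.3125 V.
= 312.500 mV.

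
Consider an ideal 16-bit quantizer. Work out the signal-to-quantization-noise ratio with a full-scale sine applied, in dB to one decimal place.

SNR ≈ 6.02·N + 1.76 dB = 6.02·16 + 1.76 = 98.08 dB.

98.1 dB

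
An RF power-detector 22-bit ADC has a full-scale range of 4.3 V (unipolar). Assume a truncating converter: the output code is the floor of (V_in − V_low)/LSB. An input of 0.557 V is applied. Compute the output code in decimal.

code 543308

LSB = 4.3 V / 4194304 = 1.03 µV.
(V_in − V_low)/LSB = (0.557 − 0) / 1.0252e-06 = 543308.681.
⌊·⌋(543308.681) = 543308.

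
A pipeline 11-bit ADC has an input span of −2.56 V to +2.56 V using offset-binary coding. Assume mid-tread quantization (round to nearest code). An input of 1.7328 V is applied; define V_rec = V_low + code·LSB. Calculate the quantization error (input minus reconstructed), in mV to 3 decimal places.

LSB = 5.12/2^11 = 2.500 mV.
(V_in − V_low)/LSB = (1.7328 − (−2.56))/0.0025 = 1717.1200 → code 1717 (round).
Code 1717 maps back to (−2.56) + 1717×0.0025 V = 1.7325 V.
Difference: 0.0003 V → 0.300 mV.

0.300 mV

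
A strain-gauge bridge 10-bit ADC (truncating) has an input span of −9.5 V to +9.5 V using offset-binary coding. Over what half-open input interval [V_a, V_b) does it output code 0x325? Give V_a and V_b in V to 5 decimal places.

[5.43652 V, 5.45508 V)

LSB = 19/2^10 = 18.555 mV.
Code 0x325 = 805 decimal.
V_a = V_low + 805·LSB = 5.43652 V; V_b = V_low + 806·LSB = 5.45508 V.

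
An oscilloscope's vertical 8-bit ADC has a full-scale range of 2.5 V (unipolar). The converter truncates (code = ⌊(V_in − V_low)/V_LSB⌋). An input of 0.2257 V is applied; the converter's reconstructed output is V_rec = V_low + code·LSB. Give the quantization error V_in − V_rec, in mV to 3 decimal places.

1.091 mV

Step size: 2.5 V ÷ 2^8 = 9.766 mV.
Scaled input = 23.1117 LSBs, so code = 23.
Code 23 maps back to 0 + 23×0.00976562 V = 0.22460938 V.
V_in − V_rec = 0.00109063 V = 1.091 mV.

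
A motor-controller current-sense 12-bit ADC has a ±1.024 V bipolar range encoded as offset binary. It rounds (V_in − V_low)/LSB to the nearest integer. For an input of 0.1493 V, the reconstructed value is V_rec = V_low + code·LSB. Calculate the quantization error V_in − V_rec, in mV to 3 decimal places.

-0.200 mV

LSB = 2.048/2^12 = 0.500 mV.
(0.1493 − (−1.024))/0.0005 = 2346.6000; round gives code 2347.
Reconstructed: 0.1495 V.
Error = 0.1493 − 0.1495 = -0.0002 V = -0.200 mV.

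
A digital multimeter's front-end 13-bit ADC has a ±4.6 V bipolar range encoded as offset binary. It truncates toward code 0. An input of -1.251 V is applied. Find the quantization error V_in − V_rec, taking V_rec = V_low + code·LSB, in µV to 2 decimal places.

Step size: 9.2 V ÷ 2^13 = 1.123 mV.
(V_in − V_low)/LSB = (-1.251 − (−4.6))/0.00112305 = 2982.0661 → code 2982 (floor).
Reconstructed: -1.2510742 V.
V_in − V_rec = 7.42187e-05 V = 74.22 µV.

74.22 µV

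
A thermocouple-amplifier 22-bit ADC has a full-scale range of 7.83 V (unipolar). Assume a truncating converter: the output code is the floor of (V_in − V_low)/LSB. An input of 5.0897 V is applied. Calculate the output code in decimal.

code 2726404

Full-scale span = 7.83 V; LSB = 7.83/2^22 = 1.87 µV.
Input sits at 2726404.734 steps above V_low.
So the output code is 2726404.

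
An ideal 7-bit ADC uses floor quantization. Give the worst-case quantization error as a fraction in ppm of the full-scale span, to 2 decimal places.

Truncating → worst-case error = 1 LSB = V_FS/2^7, so 1e+06/128 = 7812.5 ppm of full scale.

7812.50 ppm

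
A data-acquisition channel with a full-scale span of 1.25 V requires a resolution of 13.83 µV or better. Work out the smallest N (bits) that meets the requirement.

17 bits

Number of steps required ≥ 1.25 V / 13.83 µV = 90383.22.
Need 2^N ≥ 90383.22; 2^16 = 65536, 2^17 = 131072.
Minimum N = 17.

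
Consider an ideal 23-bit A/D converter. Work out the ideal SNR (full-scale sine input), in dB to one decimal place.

140.2 dB

SNR ≈ 6.02·N + 1.76 dB = 6.02·23 + 1.76 = 140.22 dB.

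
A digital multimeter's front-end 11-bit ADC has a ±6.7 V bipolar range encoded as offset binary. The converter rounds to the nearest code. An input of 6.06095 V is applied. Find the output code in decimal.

LSB = 13.4 V / 2048 = 6.543 mV.
Input sits at 1950.330 steps above V_low.
Round → code 1950.

code 1950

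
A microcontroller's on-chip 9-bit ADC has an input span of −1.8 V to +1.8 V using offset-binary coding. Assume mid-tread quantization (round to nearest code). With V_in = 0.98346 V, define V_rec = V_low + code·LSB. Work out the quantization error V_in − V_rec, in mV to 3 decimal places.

-0.915 mV

One LSB is 3.6 V / 512 = 7.031 mV.
(V_in − V_low)/LSB = (0.98346 − (−1.8))/0.00703125 = 395.8699 → code 396 (round).
Reconstructed: 0.984375 V.
Difference: -0.000915 V → -0.915 mV.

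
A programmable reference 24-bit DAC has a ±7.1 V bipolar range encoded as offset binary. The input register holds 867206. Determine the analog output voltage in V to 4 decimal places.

-6.3660 V

LSB = 14.2 V / 2^24 = 0.85 µV.
V_out = (−7.1) + 867206 × 8.46386e-07 V = -6.36601 V.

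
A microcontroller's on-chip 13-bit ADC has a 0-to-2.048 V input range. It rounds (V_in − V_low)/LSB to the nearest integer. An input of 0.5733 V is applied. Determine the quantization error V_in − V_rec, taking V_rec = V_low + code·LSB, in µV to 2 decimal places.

50.00 µV

One LSB is 2.048 V / 8192 = 250.00 µV.
(0.5733 − 0)/0.00025 = 2293.2000; round gives code 2293.
Code 2293 maps back to 0 + 2293×0.00025 V = 0.57325 V.
Difference: 5e-05 V → 50.00 µV.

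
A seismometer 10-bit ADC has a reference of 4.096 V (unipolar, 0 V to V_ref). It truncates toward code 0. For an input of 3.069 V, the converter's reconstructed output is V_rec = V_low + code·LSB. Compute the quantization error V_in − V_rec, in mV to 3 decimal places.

Step size: 4.096 V ÷ 2^10 = 4.000 mV.
(V_in − V_low)/LSB = (3.069 − 0)/0.004 = 767.2500 → code 767 (floor).
V_rec = 0 + 767·0.004 = 3.068 V.
Difference: 0.001 V → 1.000 mV.

1.000 mV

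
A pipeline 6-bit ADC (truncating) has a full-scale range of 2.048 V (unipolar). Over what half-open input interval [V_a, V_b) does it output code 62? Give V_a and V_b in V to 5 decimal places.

LSB = 2.048/2^6 = 32.000 mV.
V_a = V_low + 62·LSB = 1.984 V; V_b = V_low + 63·LSB = 2.016 V.

[1.98400 V, 2.01600 V)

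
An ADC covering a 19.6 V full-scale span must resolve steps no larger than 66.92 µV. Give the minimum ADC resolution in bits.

Number of steps required ≥ 19.6 V / 66.92 µV = 292887.03.
Need 2^N ≥ 292887.03; 2^18 = 262144, 2^19 = 524288.
Minimum N = 19.

19 bits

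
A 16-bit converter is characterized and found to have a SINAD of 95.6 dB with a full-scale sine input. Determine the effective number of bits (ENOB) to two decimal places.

ENOB = (SINAD − 1.76) / 6.02 = (95.6 − 1.76)/6.02 = 15.588.

15.59 bits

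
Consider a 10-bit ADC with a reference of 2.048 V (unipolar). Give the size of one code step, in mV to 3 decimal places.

2.000 mV

Full-scale span = 2.048 V.
LSB = 2.048 / 2^10 = 2.048 / 1024 = 0.002 V = 2.000 mV.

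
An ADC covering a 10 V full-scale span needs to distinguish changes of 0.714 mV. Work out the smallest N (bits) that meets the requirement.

14 bits

Number of steps required ≥ 10 V / 0.714 mV = 14005.60.
Need 2^N ≥ 14005.60; 2^13 = 8192, 2^14 = 16384.
Minimum N = 14.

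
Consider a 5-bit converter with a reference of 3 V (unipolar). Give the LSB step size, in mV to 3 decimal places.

93.750 mV

Full-scale span = 3 V.
LSB = 3 / 2^5 = 3 / 32 = 0.09375 V = 93.750 mV.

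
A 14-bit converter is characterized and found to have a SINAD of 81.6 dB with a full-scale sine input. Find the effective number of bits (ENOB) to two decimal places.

ENOB = (SINAD − 1.76) / 6.02 = (81.6 − 1.76)/6.02 = 13.262.

13.26 bits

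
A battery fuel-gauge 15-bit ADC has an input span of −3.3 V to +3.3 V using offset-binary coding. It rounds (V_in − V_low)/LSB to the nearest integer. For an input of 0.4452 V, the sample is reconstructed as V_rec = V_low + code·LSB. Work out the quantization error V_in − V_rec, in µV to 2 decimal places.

70.61 µV

Step size: 6.6 V ÷ 2^15 = 201.42 µV.
Scaled input = 18594.3505 LSBs, so code = 18594.
Code 18594 maps back to (−3.3) + 18594×0.000201416 V = 0.44512939 V.
Difference: 7.06055e-05 V → 70.61 µV.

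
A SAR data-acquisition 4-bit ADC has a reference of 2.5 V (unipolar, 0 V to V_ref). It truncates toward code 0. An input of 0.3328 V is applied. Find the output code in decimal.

LSB = 2.5 V / 16 = 156.250 mV.
Input sits at 2.130 steps above V_low.
So the output code is 2.

code 2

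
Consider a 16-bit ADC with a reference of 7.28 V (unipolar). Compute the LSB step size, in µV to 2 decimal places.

Full-scale span = 7.28 V.
LSB = 7.28 / 2^16 = 7.28 / 65536 = 0.000111084 V = 111.08 µV.

111.08 µV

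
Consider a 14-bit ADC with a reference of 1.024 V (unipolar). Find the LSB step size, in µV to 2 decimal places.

Full-scale span = 1.024 V.
LSB = 1.024 / 2^14 = 1.024 / 16384 = 6.25e-05 V = 62.50 µV.

62.50 µV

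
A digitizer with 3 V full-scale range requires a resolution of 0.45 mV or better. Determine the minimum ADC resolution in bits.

13 bits

Number of steps required ≥ 3 V / 0.45 mV = 6666.67.
Need 2^N ≥ 6666.67; 2^12 = 4096, 2^13 = 8192.
Minimum N = 13.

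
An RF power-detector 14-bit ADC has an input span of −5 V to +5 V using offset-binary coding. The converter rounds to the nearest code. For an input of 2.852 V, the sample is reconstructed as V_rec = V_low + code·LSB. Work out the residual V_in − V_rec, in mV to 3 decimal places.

LSB = 10/2^14 = 0.610 mV.
(2.852 − (−5))/0.000610352 = 12864.7168; round gives code 12865.
Code 12865 maps back to (−5) + 12865×0.000610352 V = 2.8521729 V.
V_in − V_rec = -0.000172852 V = -0.173 mV.

-0.173 mV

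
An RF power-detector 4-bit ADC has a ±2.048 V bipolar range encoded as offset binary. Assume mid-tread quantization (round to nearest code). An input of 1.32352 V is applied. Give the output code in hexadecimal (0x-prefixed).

code 0xD (decimal 13)

LSB = 4.096 V / 16 = 256.000 mV.
Input sits at 13.170 steps above V_low.
round(13.170) = 13.
In hexadecimal (0x-prefixed): 0xD.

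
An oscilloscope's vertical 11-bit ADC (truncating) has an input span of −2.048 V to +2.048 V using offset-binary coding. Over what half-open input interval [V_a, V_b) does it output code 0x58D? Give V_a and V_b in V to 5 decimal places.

[0.79400 V, 0.79600 V)

LSB = 4.096/2^11 = 2.000 mV.
Code 0x58D = 1421 decimal.
V_a = V_low + 1421·LSB = 0.794 V; V_b = V_low + 1422·LSB = 0.796 V.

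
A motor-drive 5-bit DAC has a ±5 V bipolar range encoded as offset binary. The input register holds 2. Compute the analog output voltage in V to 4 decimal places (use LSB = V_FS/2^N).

LSB = 10 V / 2^5 = 312.500 mV.
V_out = (−5) + 2 × 0.3125 V = -4.375 V.

-4.3750 V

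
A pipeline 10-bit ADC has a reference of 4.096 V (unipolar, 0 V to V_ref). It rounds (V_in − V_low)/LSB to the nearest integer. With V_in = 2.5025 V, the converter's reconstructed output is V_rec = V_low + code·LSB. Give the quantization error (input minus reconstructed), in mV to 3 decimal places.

LSB = 4.096/2^10 = 4.000 mV.
Scaled input = 625.6250 LSBs, so code = 626.
V_rec = 0 + 626·0.004 = 2.504 V.
Error = 2.5025 − 2.504 = -0.0015 V = -1.500 mV.

-1.500 mV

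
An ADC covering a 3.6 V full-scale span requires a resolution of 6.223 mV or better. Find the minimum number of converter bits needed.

Number of steps required ≥ 3.6 V / 6.223 mV = 578.50.
Need 2^N ≥ 578.50; 2^9 = 512, 2^10 = 1024.
Minimum N = 10.

10 bits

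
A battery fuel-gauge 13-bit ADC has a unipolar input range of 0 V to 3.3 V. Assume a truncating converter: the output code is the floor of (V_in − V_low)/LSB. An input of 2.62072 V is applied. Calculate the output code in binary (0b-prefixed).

LSB = 3.3 V / 8192 = 402.83 µV.
(V_in − V_low)/LSB = (2.62072 − 0) / 0.000402832 = 6505.739.
Floor → code 6505.
In binary (0b-prefixed): 0b1100101101001.

code 0b1100101101001 (decimal 6505)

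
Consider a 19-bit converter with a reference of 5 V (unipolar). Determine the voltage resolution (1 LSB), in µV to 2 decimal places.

Full-scale span = 5 V.
LSB = 5 / 2^19 = 5 / 524288 = 9.53674e-06 V = 9.54 µV.

9.54 µV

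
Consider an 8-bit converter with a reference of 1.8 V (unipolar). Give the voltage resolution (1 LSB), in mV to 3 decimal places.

7.031 mV

Full-scale span = 1.8 V.
LSB = 1.8 / 2^8 = 1.8 / 256 = 0.00703125 V = 7.031 mV.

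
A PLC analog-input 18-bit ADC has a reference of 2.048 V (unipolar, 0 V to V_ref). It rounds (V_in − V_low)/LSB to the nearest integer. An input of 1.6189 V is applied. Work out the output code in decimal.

LSB = 2.048 V / 262144 = 7.81 µV.
(V_in − V_low)/LSB = (1.6189 − 0) / 7.8125e-06 = 207219.200.
round(207219.200) = 207219.

code 207219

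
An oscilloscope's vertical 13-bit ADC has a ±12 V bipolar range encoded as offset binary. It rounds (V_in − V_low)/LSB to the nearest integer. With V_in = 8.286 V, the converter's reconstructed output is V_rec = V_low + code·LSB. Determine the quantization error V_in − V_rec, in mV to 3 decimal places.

Step size: 24 V ÷ 2^13 = 2.930 mV.
(8.286 − (−12))/0.00292969 = 6924.2880; round gives code 6924.
Reconstructed: 8.2851562 V.
Difference: 0.00084375 V → 0.844 mV.

0.844 mV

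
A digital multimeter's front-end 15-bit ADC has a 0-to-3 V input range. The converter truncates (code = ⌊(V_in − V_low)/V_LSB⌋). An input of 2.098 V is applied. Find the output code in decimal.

Full-scale span = 3 V; LSB = 3/2^15 = 91.55 µV.
(V_in − V_low)/LSB = (2.098 − 0) / 9.15527e-05 = 22915.755.
⌊·⌋(22915.755) = 22915.

code 22915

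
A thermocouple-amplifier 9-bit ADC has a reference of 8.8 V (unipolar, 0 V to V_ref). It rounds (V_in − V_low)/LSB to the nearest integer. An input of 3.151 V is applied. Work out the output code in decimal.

With 512 levels over 8.8 V, one step is 17.188 mV.
(3.151 − 0) / 0.0171875 = 183.331 LSBs.
round(183.331) = 183.

code 183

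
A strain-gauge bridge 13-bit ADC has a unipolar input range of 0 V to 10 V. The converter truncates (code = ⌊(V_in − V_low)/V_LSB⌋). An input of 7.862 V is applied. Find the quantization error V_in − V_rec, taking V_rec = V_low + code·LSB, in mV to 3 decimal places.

0.672 mV

One LSB is 10 V / 8192 = 1.221 mV.
(7.862 − 0)/0.0012207 = 6440.5504; ⌊·⌋ gives code 6440.
Code 6440 maps back to 0 + 6440×0.0012207 V = 7.8613281 V.
Error = 7.862 − 7.8613281 = 0.000671875 V = 0.672 mV.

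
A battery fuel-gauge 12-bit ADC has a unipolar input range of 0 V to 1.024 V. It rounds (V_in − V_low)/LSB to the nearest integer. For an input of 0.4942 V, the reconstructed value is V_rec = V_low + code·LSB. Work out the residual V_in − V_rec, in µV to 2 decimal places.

LSB = 1.024/2^12 = 250.00 µV.
(V_in − V_low)/LSB = (0.4942 − 0)/0.00025 = 1976.8000 → code 1977 (round).
V_rec = 0 + 1977·0.00025 = 0.49425 V.
Difference: -5e-05 V → -50.00 µV.

-50.00 µV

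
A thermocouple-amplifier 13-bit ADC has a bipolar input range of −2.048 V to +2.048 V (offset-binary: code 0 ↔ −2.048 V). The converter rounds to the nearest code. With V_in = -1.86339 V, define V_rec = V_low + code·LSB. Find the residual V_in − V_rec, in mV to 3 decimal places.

LSB = 4.096/2^13 = 0.500 mV.
(V_in − V_low)/LSB = (-1.86339 − (−2.048))/0.0005 = 369.2200 → code 369 (round).
V_rec = (−2.048) + 369·0.0005 = -1.8635 V.
Error = -1.86339 − (−1.8635) = 0.00011 V = 0.110 mV.

0.110 mV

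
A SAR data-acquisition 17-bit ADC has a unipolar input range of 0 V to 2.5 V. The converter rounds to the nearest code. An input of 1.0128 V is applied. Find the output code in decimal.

Full-scale span = 2.5 V; LSB = 2.5/2^17 = 19.07 µV.
(1.0128 − 0) / 1.90735e-05 = 53099.889 LSBs.
So the output code is 53100.

code 53100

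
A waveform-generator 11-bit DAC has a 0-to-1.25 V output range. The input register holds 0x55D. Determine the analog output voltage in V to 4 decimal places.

0.8380 V

LSB = 1.25 V / 2^11 = 0.610 mV.
Code 0x55D = 1373 decimal.
V_out = 0 + 1373 × 0.000610352 V = 0.838013 V.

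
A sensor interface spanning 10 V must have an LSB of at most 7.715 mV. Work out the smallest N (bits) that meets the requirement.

Number of steps required ≥ 10 V / 7.715 mV = 1296.18.
Need 2^N ≥ 1296.18; 2^10 = 1024, 2^11 = 2048.
Minimum N = 11.

11 bits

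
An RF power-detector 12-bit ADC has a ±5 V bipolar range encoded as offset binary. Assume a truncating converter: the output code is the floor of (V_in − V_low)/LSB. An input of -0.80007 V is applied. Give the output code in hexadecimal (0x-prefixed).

Full-scale span = 10 V; LSB = 10/2^12 = 2.441 mV.
Input sits at 1720.291 steps above V_low.
⌊·⌋(1720.291) = 1720.
In hexadecimal (0x-prefixed): 0x6B8.

code 0x6B8 (decimal 1720)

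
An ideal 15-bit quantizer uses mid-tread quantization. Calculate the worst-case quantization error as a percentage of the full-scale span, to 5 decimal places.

Rounding → worst-case error = ½ LSB = V_FS/2^16, so 100/65536 = 0.00152588 % of full scale.

0.00153 %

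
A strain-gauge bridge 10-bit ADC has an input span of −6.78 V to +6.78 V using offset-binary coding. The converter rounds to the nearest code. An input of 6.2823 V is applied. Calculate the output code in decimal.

code 986

With 1024 levels over 13.56 V, one step is 13.242 mV.
(6.2823 − (−6.78)) / 0.0132422 = 986.416 LSBs.
Round → code 986.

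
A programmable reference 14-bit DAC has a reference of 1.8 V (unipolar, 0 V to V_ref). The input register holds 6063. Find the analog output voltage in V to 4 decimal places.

LSB = 1.8 V / 2^14 = 109.86 µV.
V_out = 0 + 6063 × 0.000109863 V = 0.666101 V.

0.6661 V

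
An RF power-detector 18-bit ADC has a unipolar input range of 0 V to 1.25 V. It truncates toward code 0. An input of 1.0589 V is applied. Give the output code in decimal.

With 262144 levels over 1.25 V, one step is 4.77 µV.
(1.0589 − 0) / 4.76837e-06 = 222067.425 LSBs.
So the output code is 222067.

code 222067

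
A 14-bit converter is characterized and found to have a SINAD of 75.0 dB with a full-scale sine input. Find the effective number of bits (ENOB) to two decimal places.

12.17 bits

ENOB = (SINAD − 1.76) / 6.02 = (75.0 − 1.76)/6.02 = 12.166.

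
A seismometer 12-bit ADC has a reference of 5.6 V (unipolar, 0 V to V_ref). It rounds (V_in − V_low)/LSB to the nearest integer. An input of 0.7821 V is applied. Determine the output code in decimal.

With 4096 levels over 5.6 V, one step is 1.367 mV.
(0.7821 − 0) / 0.00136719 = 572.050 LSBs.
So the output code is 572.

code 572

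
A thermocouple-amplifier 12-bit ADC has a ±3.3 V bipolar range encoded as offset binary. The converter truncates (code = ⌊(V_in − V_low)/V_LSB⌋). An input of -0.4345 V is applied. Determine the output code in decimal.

LSB = 6.6 V / 4096 = 1.611 mV.
Input sits at 1778.347 steps above V_low.
So the output code is 1778.

code 1778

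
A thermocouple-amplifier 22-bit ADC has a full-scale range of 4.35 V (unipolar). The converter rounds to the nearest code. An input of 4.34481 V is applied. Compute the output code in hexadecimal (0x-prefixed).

code 0x3FEC74 (decimal 4189300)

With 4194304 levels over 4.35 V, one step is 1.04 µV.
(4.34481 − 0) / 1.03712e-06 = 4189299.761 LSBs.
Round → code 4189300.
In hexadecimal (0x-prefixed): 0x3FEC74.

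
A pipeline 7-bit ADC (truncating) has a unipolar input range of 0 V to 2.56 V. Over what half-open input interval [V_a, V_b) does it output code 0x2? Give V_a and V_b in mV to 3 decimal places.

LSB = 2.56/2^7 = 20.000 mV.
Code 0x2 = 2 decimal.
V_a = V_low + 2·LSB = 0.04 V; V_b = V_low + 3·LSB = 0.06 V.

[40.000 mV, 60.000 mV)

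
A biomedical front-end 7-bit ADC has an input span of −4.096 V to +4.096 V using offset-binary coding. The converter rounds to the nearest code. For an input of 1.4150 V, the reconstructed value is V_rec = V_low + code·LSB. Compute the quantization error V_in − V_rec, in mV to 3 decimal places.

LSB = 8.192/2^7 = 64.000 mV.
Scaled input = 86.1094 LSBs, so code = 86.
V_rec = (−4.096) + 86·0.064 = 1.408 V.
Difference: 0.007 V → 7.000 mV.

7.000 mV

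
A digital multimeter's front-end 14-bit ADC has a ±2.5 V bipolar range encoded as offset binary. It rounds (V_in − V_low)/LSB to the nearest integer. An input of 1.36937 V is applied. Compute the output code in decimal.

With 16384 levels over 5 V, one step is 305.18 µV.
Input sits at 12679.152 steps above V_low.
round(12679.152) = 12679.

code 12679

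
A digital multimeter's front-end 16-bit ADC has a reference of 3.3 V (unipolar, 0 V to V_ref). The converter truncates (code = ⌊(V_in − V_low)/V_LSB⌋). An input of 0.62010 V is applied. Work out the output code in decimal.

code 12314

With 65536 levels over 3.3 V, one step is 50.35 µV.
(V_in − V_low)/LSB = (0.62010 − 0) / 5.0354e-05 = 12314.810.
So the output code is 12314.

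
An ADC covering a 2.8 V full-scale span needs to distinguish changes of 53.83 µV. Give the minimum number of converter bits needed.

16 bits

Number of steps required ≥ 2.8 V / 53.83 µV = 52015.60.
Need 2^N ≥ 52015.60; 2^15 = 32768, 2^16 = 65536.
Minimum N = 16.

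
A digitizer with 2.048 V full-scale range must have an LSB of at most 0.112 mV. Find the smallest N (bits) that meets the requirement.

15 bits

Number of steps required ≥ 2.048 V / 0.112 mV = 18285.71.
Need 2^N ≥ 18285.71; 2^14 = 16384, 2^15 = 32768.
Minimum N = 15.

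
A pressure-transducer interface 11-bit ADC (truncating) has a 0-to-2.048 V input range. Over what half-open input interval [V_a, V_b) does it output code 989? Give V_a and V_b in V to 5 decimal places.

[0.98900 V, 0.99000 V)

LSB = 2.048/2^11 = 1.000 mV.
V_a = V_low + 989·LSB = 0.989 V; V_b = V_low + 990·LSB = 0.99 V.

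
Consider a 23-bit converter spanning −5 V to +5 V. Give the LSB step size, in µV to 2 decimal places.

Full-scale span = 10 V.
LSB = 10 / 2^23 = 10 / 8388608 = 1.19209e-06 V = 1.19 µV.

1.19 µV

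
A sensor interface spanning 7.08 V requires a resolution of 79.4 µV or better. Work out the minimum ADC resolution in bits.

17 bits

Number of steps required ≥ 7.08 V / 79.4 µV = 89168.77.
Need 2^N ≥ 89168.77; 2^16 = 65536, 2^17 = 131072.
Minimum N = 17.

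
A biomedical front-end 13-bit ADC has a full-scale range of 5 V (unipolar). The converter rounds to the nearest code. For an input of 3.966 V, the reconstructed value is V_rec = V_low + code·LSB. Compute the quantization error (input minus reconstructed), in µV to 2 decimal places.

-64.45 µV

Step size: 5 V ÷ 2^13 = 0.610 mV.
Scaled input = 6497.8944 LSBs, so code = 6498.
Code 6498 maps back to 0 + 6498×0.000610352 V = 3.9660645 V.
Difference: -6.44531e-05 V → -64.45 µV.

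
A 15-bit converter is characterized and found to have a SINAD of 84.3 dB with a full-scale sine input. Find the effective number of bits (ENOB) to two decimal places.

13.71 bits

ENOB = (SINAD − 1.76) / 6.02 = (84.3 − 1.76)/6.02 = 13.711.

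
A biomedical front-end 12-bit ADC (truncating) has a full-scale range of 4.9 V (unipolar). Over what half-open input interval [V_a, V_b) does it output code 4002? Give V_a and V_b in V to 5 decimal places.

[4.78755 V, 4.78875 V)

LSB = 4.9/2^12 = 1.196 mV.
V_a = V_low + 4002·LSB = 4.78755 V; V_b = V_low + 4003·LSB = 4.78875 V.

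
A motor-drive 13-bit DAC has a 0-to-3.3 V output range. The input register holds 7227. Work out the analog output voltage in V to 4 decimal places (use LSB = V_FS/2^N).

2.9113 V

LSB = 3.3 V / 2^13 = 402.83 µV.
V_out = 0 + 7227 × 0.000402832 V = 2.91127 V.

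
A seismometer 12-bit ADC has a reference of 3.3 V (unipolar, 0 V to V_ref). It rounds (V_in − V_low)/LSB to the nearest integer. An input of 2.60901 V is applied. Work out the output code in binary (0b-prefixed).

code 0b110010100110 (decimal 3238)

Full-scale span = 3.3 V; LSB = 3.3/2^12 = 0.806 mV.
Input sits at 3238.335 steps above V_low.
Round → code 3238.
In binary (0b-prefixed): 0b110010100110.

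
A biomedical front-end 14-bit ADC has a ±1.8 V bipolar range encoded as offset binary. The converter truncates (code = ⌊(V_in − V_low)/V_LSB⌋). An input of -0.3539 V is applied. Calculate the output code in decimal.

code 6581

Full-scale span = 3.6 V; LSB = 3.6/2^14 = 219.73 µV.
(V_in − V_low)/LSB = (-0.3539 − (−1.8)) / 0.000219727 = 6581.362.
⌊·⌋(6581.362) = 6581.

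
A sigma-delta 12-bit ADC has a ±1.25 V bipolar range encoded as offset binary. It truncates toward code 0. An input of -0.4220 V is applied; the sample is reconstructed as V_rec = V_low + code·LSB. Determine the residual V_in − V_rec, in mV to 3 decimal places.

Step size: 2.5 V ÷ 2^12 = 0.610 mV.
(-0.4220 − (−1.25))/0.000610352 = 1356.5952; ⌊·⌋ gives code 1356.
Reconstructed: -0.42236328 V.
Error = -0.4220 − (−0.42236328) = 0.000363281 V = 0.363 mV.

0.363 mV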